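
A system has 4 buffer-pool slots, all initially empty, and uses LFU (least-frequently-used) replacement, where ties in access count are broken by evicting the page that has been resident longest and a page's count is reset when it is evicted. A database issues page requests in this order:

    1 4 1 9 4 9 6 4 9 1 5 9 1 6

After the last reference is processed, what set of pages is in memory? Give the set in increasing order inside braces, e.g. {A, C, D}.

1: miss, frames {1}
4: miss, frames {1,4}
1: hit
9: miss, frames {1,4,9}
4: hit
9: hit
6: miss, frames {1,4,9,6}
4: hit
9: hit
1: hit
5: miss, evict 6, frames {1,4,9,5}
9: hit
1: hit
6: miss, evict 5, frames {1,4,9,6}

{1, 4, 6, 9}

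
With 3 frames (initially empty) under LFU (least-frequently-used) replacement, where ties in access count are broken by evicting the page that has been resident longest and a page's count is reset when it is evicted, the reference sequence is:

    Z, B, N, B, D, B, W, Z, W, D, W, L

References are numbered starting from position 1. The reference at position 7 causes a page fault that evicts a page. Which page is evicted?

N

pos 1: Z → fault, frames (Z)
pos 2: B → fault, frames (Z B)
pos 3: N → fault, frames (Z B N)
pos 4: B → hit
pos 5: D → fault, evict Z, frames (B N D)
pos 6: B → hit
pos 7: W → fault, evict N, frames (B D W)
At position 7, page N is evicted.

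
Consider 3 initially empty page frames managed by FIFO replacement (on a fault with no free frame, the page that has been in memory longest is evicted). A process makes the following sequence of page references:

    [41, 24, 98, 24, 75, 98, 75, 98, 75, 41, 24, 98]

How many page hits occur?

41 → fault, frames (41)
24 → fault, frames (41 24)
98 → fault, frames (41 24 98)
24 → hit
75 → fault, evict 41, frames (24 98 75)
98 → hit
75 → hit
98 → hit
75 → hit
41 → fault, evict 24, frames (98 75 41)
24 → fault, evict 98, frames (75 41 24)
98 → fault, evict 75, frames (41 24 98)
Hits: 5.

5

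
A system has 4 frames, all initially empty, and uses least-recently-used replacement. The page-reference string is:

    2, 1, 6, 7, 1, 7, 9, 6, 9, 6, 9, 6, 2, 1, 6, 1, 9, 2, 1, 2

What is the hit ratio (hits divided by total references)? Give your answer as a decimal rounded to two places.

0.65

2: miss, frames [2]
1: miss, frames [2, 1]
6: miss, frames [2, 1, 6]
7: miss, frames [2, 1, 6, 7]
1: hit
7: hit
9: miss, evict 2, frames [6, 1, 7, 9]
6: hit
9: hit
6: hit
9: hit
6: hit
2: miss, evict 1, frames [7, 9, 6, 2]
1: miss, evict 7, frames [9, 6, 2, 1]
6: hit
1: hit
9: hit
2: hit
1: hit
2: hit
Hits: 13 of 20 references → 13/20 = 0.6500.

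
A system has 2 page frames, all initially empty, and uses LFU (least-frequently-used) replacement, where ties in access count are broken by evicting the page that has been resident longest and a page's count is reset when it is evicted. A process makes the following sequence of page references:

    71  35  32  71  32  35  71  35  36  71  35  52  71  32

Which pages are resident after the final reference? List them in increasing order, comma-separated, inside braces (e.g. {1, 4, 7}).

71: miss, frames {71}
35: miss, frames {71,35}
32: miss, evict 71, frames {35,32}
71: miss, evict 35, frames {32,71}
32: hit
35: miss, evict 71, frames {32,35}
71: miss, evict 35, frames {32,71}
35: miss, evict 71, frames {32,35}
36: miss, evict 35, frames {32,36}
71: miss, evict 36, frames {32,71}
35: miss, evict 71, frames {32,35}
52: miss, evict 35, frames {32,52}
71: miss, evict 52, frames {32,71}
32: hit

{32, 71}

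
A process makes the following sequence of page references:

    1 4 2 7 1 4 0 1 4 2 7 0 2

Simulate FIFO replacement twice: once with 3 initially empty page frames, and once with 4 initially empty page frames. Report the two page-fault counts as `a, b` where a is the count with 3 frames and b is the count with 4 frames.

3 frames: F F F F F F F . . F F . . → 9 faults.
4 frames: F F F F . . F F F F F F . → 10 faults.
10 > 9: adding a frame increased faults — Belady's anomaly.

9, 10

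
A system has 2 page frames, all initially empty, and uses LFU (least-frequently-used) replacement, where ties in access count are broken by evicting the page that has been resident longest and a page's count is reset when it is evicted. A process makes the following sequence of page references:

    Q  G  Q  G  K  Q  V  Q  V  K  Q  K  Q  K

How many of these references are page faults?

Q: fault, frames [Q]
G: fault, frames [Q, G]
Q: hit
G: hit
K: fault, evict Q, frames [G, K]
Q: fault, evict K, frames [G, Q]
V: fault, evict Q, frames [G, V]
Q: fault, evict V, frames [G, Q]
V: fault, evict Q, frames [G, V]
K: fault, evict V, frames [G, K]
Q: fault, evict K, frames [G, Q]
K: fault, evict Q, frames [G, K]
Q: fault, evict K, frames [G, Q]
K: fault, evict Q, frames [G, K]
Page faults: 12.

12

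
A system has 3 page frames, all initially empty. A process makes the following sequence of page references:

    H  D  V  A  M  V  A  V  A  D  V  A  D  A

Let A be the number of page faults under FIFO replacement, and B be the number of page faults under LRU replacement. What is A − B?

2

Under FIFO: F F F F F . . . . F F F . . → 8 faults.
Under LRU: F F F F F . . . . F . . . . → 6 faults.
A − B = 8 − 6 = 2.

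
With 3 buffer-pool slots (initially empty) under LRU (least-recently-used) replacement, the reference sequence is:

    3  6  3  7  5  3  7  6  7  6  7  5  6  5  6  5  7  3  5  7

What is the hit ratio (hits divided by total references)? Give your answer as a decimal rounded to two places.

3: miss, frames [3]
6: miss, frames [3, 6]
3: hit
7: miss, frames [6, 3, 7]
5: miss, evict 6, frames [3, 7, 5]
3: hit
7: hit
6: miss, evict 5, frames [3, 7, 6]
7: hit
6: hit
7: hit
5: miss, evict 3, frames [6, 7, 5]
6: hit
5: hit
6: hit
5: hit
7: hit
3: miss, evict 6, frames [5, 7, 3]
5: hit
7: hit
Hits: 13 of 20 references → 13/20 = 0.6500.

0.65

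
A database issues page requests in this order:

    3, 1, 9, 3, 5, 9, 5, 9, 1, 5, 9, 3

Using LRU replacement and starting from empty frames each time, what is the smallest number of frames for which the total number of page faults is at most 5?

4

f=1: 12 faults
f=2: 10 faults
f=3: 6 faults
f=4: 4 faults
Smallest f with faults ≤ 5 is 4.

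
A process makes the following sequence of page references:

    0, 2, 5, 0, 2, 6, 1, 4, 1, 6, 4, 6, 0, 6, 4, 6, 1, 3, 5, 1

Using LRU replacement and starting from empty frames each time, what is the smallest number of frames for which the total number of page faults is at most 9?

f=1: 20 faults
f=2: 16 faults
f=3: 10 faults
f=4: 9 faults
f=5: 8 faults
f=6: 8 faults
f=7: 7 faults
Smallest f with faults ≤ 9 is 4.

4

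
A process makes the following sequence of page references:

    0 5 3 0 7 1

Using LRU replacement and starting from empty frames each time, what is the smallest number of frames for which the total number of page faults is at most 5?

3

f=1: 6 faults
f=2: 6 faults
f=3: 5 faults
f=4: 5 faults
f=5: 5 faults
Smallest f with faults ≤ 5 is 3.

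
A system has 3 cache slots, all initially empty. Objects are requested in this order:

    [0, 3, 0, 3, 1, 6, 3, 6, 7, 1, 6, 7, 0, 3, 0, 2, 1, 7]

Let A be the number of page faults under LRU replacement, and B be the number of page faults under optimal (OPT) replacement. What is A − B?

Under LRU: F F . . F F . . F F . . F F . F F F → 11 faults.
Under OPT: F F . . F F . . F . . . F F . F . F → 9 faults.
A − B = 11 − 9 = 2.

2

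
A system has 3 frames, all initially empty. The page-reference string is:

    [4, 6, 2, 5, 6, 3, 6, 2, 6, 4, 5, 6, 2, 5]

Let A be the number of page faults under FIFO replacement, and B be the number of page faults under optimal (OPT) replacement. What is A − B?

Under FIFO: F F F F . F F F . F F F F . → 11 faults.
Under OPT: F F F F . F . . . F F . . . → 7 faults.
A − B = 11 − 7 = 4.

4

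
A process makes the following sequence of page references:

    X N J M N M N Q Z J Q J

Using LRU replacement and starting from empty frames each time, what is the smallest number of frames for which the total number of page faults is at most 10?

f=1: 12 faults
f=2: 9 faults
f=3: 7 faults
f=4: 7 faults
f=5: 6 faults
f=6: 6 faults
Smallest f with faults ≤ 10 is 2.

2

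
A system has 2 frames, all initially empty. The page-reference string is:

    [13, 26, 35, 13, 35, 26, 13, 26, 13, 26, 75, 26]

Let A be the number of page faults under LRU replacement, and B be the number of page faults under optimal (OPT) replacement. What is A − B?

2

Under LRU: F F F F . F F . . . F . → 7 faults.
Under OPT: F F F . . F . . . . F . → 5 faults.
A − B = 7 − 5 = 2.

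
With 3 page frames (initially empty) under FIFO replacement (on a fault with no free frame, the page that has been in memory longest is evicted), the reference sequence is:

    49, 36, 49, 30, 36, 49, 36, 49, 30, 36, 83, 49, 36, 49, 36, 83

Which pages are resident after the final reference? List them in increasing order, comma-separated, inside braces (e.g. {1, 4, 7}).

49: miss, frames {49}
36: miss, frames {49,36}
49: hit
30: miss, frames {49,36,30}
36: hit
49: hit
36: hit
49: hit
30: hit
36: hit
83: miss, evict 49, frames {36,30,83}
49: miss, evict 36, frames {30,83,49}
36: miss, evict 30, frames {83,49,36}
49: hit
36: hit
83: hit

{36, 49, 83}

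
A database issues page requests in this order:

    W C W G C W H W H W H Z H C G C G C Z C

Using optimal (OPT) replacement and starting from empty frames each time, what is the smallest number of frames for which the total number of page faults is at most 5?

f=1: 20 faults
f=2: 9 faults
f=3: 6 faults
f=4: 5 faults
f=5: 5 faults
Smallest f with faults ≤ 5 is 4.

4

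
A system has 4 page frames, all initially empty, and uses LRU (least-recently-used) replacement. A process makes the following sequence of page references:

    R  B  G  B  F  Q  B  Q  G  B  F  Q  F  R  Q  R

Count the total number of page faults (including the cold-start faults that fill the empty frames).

R: miss, frames [R]
B: miss, frames [R, B]
G: miss, frames [R, B, G]
B: hit
F: miss, frames [R, G, B, F]
Q: miss, evict R, frames [G, B, F, Q]
B: hit
Q: hit
G: hit
B: hit
F: hit
Q: hit
F: hit
R: miss, evict G, frames [B, Q, F, R]
Q: hit
R: hit
Page faults: 6.

6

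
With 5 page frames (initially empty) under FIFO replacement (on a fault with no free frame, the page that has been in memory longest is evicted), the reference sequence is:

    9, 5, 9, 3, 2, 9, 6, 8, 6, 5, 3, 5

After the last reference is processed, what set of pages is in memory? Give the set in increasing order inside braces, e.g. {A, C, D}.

{2, 3, 5, 6, 8}

9: fault, frames {9}
5: fault, frames {9,5}
9: hit
3: fault, frames {9,5,3}
2: fault, frames {9,5,3,2}
9: hit
6: fault, frames {9,5,3,2,6}
8: fault, evict 9, frames {5,3,2,6,8}
6: hit
5: hit
3: hit
5: hit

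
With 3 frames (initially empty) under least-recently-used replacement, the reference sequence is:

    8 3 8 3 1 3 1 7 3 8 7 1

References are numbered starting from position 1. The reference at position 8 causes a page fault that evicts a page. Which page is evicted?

8

pos 1: 8 -> miss, frames [8]
pos 2: 3 -> miss, frames [8, 3]
pos 3: 8 -> hit
pos 4: 3 -> hit
pos 5: 1 -> miss, frames [8, 3, 1]
pos 6: 3 -> hit
pos 7: 1 -> hit
pos 8: 7 -> miss, evict 8, frames [3, 1, 7]
At position 8, page 8 is evicted.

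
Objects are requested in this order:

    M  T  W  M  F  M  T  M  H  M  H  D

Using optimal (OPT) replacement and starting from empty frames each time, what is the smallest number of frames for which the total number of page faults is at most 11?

f=1: 12 faults
f=2: 7 faults
f=3: 6 faults
f=4: 6 faults
f=5: 6 faults
f=6: 6 faults
Smallest f with faults ≤ 11 is 2.

2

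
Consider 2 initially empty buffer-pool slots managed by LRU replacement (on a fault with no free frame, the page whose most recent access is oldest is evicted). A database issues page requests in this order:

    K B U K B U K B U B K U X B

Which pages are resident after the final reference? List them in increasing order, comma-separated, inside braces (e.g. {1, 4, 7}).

{B, X}

K → fault, frames {K}
B → fault, frames {K,B}
U → fault, evict K, frames {B,U}
K → fault, evict B, frames {U,K}
B → fault, evict U, frames {K,B}
U → fault, evict K, frames {B,U}
K → fault, evict B, frames {U,K}
B → fault, evict U, frames {K,B}
U → fault, evict K, frames {B,U}
B → hit
K → fault, evict U, frames {B,K}
U → fault, evict B, frames {K,U}
X → fault, evict K, frames {U,X}
B → fault, evict U, frames {X,B}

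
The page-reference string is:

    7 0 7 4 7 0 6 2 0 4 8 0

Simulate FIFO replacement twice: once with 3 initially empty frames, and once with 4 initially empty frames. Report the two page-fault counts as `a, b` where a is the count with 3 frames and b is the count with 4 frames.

8, 7

3 frames: F F . F . . F F F F F . → 8 faults.
4 frames: F F . F . . F F . . F F → 7 faults.
7 < 8: adding a frame reduced faults, as is typical.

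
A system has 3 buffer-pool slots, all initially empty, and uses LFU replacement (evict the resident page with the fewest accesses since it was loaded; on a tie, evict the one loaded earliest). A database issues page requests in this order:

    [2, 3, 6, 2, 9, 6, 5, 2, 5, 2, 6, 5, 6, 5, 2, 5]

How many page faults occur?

2: fault, frames [2]
3: fault, frames [2, 3]
6: fault, frames [2, 3, 6]
2: hit
9: fault, evict 3, frames [2, 6, 9]
6: hit
5: fault, evict 9, frames [2, 6, 5]
2: hit
5: hit
2: hit
6: hit
5: hit
6: hit
5: hit
2: hit
5: hit
Page faults: 5.

5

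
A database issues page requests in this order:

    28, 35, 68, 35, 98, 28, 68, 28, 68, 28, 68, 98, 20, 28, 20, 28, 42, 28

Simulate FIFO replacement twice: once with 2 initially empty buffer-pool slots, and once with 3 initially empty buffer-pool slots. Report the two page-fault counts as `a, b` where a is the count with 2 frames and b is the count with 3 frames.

10, 7

2 frames: F F F . F F F . . . . F F F . . F . → 10 faults.
3 frames: F F F . F F . . . . . . F . . . F . → 7 faults.
7 < 10: adding a frame reduced faults, as is typical.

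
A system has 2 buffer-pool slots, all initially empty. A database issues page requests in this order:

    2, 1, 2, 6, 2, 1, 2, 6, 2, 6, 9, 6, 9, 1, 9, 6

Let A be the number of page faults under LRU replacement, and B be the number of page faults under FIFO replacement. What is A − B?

-4

Under LRU: F F . F . F . F . . F . . F . F → 8 faults.
Under FIFO: F F . F F F . F F . F F . F F F → 12 faults.
A − B = 8 − 12 = -4.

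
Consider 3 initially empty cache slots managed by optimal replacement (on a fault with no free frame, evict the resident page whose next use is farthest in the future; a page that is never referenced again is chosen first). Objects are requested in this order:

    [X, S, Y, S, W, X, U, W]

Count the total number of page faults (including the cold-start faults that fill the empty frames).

X: fault, frames (X)
S: fault, frames (X S)
Y: fault, frames (X S Y)
S: hit
W: fault, evict Y, frames (X S W)
X: hit
U: fault, evict S, frames (X W U)
W: hit
Page faults: 5.

5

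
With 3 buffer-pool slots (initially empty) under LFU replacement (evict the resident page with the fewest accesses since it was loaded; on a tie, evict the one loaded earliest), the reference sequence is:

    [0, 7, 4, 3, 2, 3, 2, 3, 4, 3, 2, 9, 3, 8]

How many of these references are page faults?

0 → fault, frames (0)
7 → fault, frames (0 7)
4 → fault, frames (0 7 4)
3 → fault, evict 0, frames (7 4 3)
2 → fault, evict 7, frames (4 3 2)
3 → hit
2 → hit
3 → hit
4 → hit
3 → hit
2 → hit
9 → fault, evict 4, frames (3 2 9)
3 → hit
8 → fault, evict 9, frames (3 2 8)
Page faults: 7.

7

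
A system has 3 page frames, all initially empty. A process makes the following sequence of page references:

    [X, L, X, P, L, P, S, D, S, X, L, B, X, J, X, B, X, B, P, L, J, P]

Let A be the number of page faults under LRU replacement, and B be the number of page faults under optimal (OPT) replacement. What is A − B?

2

Under LRU: F F . F . . F F . F F F . F . . . . F F F . → 12 faults.
Under OPT: F F . F . . F F . . F F . F . . . . F F . . → 10 faults.
A − B = 12 − 10 = 2.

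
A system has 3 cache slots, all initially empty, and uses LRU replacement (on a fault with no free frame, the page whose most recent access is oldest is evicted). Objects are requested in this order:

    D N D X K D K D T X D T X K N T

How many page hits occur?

D → miss, frames (D)
N → miss, frames (D N)
D → hit
X → miss, frames (N D X)
K → miss, evict N, frames (D X K)
D → hit
K → hit
D → hit
T → miss, evict X, frames (K D T)
X → miss, evict K, frames (D T X)
D → hit
T → hit
X → hit
K → miss, evict D, frames (T X K)
N → miss, evict T, frames (X K N)
T → miss, evict X, frames (K N T)
Hits: 7.

7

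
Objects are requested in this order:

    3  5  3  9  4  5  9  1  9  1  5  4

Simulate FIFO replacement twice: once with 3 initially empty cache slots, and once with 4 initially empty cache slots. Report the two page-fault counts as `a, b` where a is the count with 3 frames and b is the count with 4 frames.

6, 5

3 frames: F F . F F . . F . . F . → 6 faults.
4 frames: F F . F F . . F . . . . → 5 faults.
5 < 6: adding a frame reduced faults, as is typical.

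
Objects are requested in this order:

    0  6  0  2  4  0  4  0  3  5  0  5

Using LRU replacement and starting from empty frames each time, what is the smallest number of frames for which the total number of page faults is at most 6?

f=1: 12 faults
f=2: 8 faults
f=3: 6 faults
f=4: 6 faults
f=5: 6 faults
f=6: 6 faults
Smallest f with faults ≤ 6 is 3.

3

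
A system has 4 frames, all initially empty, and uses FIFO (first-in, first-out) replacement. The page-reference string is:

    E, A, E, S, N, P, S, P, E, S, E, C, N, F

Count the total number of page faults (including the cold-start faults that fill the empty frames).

E: fault, frames {E}
A: fault, frames {E,A}
E: hit
S: fault, frames {E,A,S}
N: fault, frames {E,A,S,N}
P: fault, evict E, frames {A,S,N,P}
S: hit
P: hit
E: fault, evict A, frames {S,N,P,E}
S: hit
E: hit
C: fault, evict S, frames {N,P,E,C}
N: hit
F: fault, evict N, frames {P,E,C,F}
Page faults: 8.

8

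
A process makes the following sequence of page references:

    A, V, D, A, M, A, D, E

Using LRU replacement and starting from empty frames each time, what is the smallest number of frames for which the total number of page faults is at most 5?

3

f=1: 8 faults
f=2: 7 faults
f=3: 5 faults
f=4: 5 faults
f=5: 5 faults
Smallest f with faults ≤ 5 is 3.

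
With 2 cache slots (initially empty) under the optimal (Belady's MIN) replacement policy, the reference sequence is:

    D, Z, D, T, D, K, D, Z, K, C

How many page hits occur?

D: fault, frames {D}
Z: fault, frames {D,Z}
D: hit
T: fault, evict Z, frames {D,T}
D: hit
K: fault, evict T, frames {D,K}
D: hit
Z: fault, evict D, frames {K,Z}
K: hit
C: fault, evict Z, frames {K,C}
Hits: 4.

4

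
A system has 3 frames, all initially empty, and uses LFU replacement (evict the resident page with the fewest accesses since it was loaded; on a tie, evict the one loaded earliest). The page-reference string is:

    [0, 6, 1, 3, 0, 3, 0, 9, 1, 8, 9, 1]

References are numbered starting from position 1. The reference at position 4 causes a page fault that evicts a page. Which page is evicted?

pos 1: 0 -> miss, frames {0}
pos 2: 6 -> miss, frames {0,6}
pos 3: 1 -> miss, frames {0,6,1}
pos 4: 3 -> miss, evict 0, frames {6,1,3}
At position 4, page 0 is evicted.

0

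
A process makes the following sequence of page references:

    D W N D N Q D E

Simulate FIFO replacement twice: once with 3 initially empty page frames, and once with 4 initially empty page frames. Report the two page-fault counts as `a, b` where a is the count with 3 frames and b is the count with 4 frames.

6, 5

3 frames: F F F . . F F F → 6 faults.
4 frames: F F F . . F . F → 5 faults.
5 < 6: adding a frame reduced faults, as is typical.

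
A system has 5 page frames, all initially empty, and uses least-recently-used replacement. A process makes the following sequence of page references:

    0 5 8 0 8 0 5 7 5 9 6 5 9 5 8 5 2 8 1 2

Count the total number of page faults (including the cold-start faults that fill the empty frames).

0 -> miss, frames {0}
5 -> miss, frames {0,5}
8 -> miss, frames {0,5,8}
0 -> hit
8 -> hit
0 -> hit
5 -> hit
7 -> miss, frames {8,0,5,7}
5 -> hit
9 -> miss, frames {8,0,7,5,9}
6 -> miss, evict 8, frames {0,7,5,9,6}
5 -> hit
9 -> hit
5 -> hit
8 -> miss, evict 0, frames {7,6,9,5,8}
5 -> hit
2 -> miss, evict 7, frames {6,9,8,5,2}
8 -> hit
1 -> miss, evict 6, frames {9,5,2,8,1}
2 -> hit
Page faults: 9.

9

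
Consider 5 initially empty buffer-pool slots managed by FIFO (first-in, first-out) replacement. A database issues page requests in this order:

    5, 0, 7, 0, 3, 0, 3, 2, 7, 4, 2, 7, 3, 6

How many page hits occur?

7

5: fault, frames [5]
0: fault, frames [5, 0]
7: fault, frames [5, 0, 7]
0: hit
3: fault, frames [5, 0, 7, 3]
0: hit
3: hit
2: fault, frames [5, 0, 7, 3, 2]
7: hit
4: fault, evict 5, frames [0, 7, 3, 2, 4]
2: hit
7: hit
3: hit
6: fault, evict 0, frames [7, 3, 2, 4, 6]
Hits: 7.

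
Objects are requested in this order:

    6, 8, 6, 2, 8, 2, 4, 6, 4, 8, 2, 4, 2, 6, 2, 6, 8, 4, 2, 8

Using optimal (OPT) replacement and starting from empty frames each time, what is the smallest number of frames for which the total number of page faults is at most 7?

f=1: 20 faults
f=2: 11 faults
f=3: 6 faults
f=4: 4 faults
Smallest f with faults ≤ 7 is 3.

3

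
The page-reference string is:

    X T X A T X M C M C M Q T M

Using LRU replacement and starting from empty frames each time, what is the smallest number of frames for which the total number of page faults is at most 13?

f=1: 14 faults
f=2: 10 faults
f=3: 7 faults
f=4: 7 faults
f=5: 6 faults
f=6: 6 faults
Smallest f with faults ≤ 13 is 2.

2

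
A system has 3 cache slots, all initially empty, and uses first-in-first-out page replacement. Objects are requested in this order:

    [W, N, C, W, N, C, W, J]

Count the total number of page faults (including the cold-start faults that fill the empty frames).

W → miss, frames [W]
N → miss, frames [W, N]
C → miss, frames [W, N, C]
W → hit
N → hit
C → hit
W → hit
J → miss, evict W, frames [N, C, J]
Page faults: 4.

4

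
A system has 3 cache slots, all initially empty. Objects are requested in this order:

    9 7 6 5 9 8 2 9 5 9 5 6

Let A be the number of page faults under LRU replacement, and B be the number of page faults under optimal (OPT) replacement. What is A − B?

2

Under LRU: F F F F F F F . F . . F → 9 faults.
Under OPT: F F F F . F F . . . . F → 7 faults.
A − B = 9 − 7 = 2.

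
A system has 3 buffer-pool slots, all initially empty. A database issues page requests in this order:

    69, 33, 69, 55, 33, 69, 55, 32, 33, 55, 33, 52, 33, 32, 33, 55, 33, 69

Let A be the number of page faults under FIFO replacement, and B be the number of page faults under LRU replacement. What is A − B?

-1

Under FIFO: F F . F . . . F . . . F F . . F . F → 8 faults.
Under LRU: F F . F . . . F F . . F . F . F . F → 9 faults.
A − B = 8 − 9 = -1.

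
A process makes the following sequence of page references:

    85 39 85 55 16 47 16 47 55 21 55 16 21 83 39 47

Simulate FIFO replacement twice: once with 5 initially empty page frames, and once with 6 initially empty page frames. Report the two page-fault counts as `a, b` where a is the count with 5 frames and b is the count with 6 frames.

8, 7

5 frames: F F . F F F . . . F . . . F F . → 8 faults.
6 frames: F F . F F F . . . F . . . F . . → 7 faults.
7 < 8: adding a frame reduced faults, as is typical.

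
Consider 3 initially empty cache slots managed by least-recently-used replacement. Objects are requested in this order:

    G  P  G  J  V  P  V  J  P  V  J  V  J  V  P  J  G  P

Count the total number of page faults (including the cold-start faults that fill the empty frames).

6

G → fault, frames (G)
P → fault, frames (G P)
G → hit
J → fault, frames (P G J)
V → fault, evict P, frames (G J V)
P → fault, evict G, frames (J V P)
V → hit
J → hit
P → hit
V → hit
J → hit
V → hit
J → hit
V → hit
P → hit
J → hit
G → fault, evict V, frames (P J G)
P → hit
Page faults: 6.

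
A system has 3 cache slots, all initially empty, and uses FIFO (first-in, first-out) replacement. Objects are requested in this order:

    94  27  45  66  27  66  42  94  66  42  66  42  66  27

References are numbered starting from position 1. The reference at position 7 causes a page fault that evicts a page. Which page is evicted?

pos 1: 94: miss, frames (94)
pos 2: 27: miss, frames (94 27)
pos 3: 45: miss, frames (94 27 45)
pos 4: 66: miss, evict 94, frames (27 45 66)
pos 5: 27: hit
pos 6: 66: hit
pos 7: 42: miss, evict 27, frames (45 66 42)
At position 7, page 27 is evicted.

27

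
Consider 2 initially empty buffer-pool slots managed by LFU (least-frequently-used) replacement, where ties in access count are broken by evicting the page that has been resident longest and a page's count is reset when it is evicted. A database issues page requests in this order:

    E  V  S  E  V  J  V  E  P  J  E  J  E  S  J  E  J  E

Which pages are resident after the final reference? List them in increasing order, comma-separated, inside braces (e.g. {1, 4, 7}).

{E, V}

E → miss, frames {E}
V → miss, frames {E,V}
S → miss, evict E, frames {V,S}
E → miss, evict V, frames {S,E}
V → miss, evict S, frames {E,V}
J → miss, evict E, frames {V,J}
V → hit
E → miss, evict J, frames {V,E}
P → miss, evict E, frames {V,P}
J → miss, evict P, frames {V,J}
E → miss, evict J, frames {V,E}
J → miss, evict E, frames {V,J}
E → miss, evict J, frames {V,E}
S → miss, evict E, frames {V,S}
J → miss, evict S, frames {V,J}
E → miss, evict J, frames {V,E}
J → miss, evict E, frames {V,J}
E → miss, evict J, frames {V,E}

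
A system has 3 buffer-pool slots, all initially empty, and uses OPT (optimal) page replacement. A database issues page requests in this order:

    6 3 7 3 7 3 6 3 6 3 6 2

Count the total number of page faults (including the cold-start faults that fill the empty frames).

6 → miss, frames {6}
3 → miss, frames {6,3}
7 → miss, frames {6,3,7}
3 → hit
7 → hit
3 → hit
6 → hit
3 → hit
6 → hit
3 → hit
6 → hit
2 → miss, evict 7, frames {6,3,2}
Page faults: 4.

4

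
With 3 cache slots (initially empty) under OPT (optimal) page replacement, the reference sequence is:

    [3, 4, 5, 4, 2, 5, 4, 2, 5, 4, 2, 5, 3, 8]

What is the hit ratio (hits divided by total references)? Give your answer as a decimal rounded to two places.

0.57

3 → miss, frames [3]
4 → miss, frames [3, 4]
5 → miss, frames [3, 4, 5]
4 → hit
2 → miss, evict 3, frames [4, 5, 2]
5 → hit
4 → hit
2 → hit
5 → hit
4 → hit
2 → hit
5 → hit
3 → miss, evict 2, frames [4, 5, 3]
8 → miss, evict 3, frames [4, 5, 8]
Hits: 8 of 14 references → 8/14 = 0.5714.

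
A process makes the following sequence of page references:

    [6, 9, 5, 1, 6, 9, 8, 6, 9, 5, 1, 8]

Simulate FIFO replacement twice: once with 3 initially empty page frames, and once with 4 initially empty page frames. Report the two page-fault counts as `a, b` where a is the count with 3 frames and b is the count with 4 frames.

9, 10

3 frames: F F F F F F F . . F F . → 9 faults.
4 frames: F F F F . . F F F F F F → 10 faults.
10 > 9: adding a frame increased faults — Belady's anomaly.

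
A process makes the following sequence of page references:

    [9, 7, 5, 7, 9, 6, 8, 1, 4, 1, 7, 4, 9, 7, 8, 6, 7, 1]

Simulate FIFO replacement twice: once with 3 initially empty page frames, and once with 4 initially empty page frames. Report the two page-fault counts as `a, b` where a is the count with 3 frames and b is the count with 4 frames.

13, 12

3 frames: F F F . . F F F F . F . F . F F F F → 13 faults.
4 frames: F F F . . F F F F . F . F . F F . F → 12 faults.
12 < 13: adding a frame reduced faults, as is typical.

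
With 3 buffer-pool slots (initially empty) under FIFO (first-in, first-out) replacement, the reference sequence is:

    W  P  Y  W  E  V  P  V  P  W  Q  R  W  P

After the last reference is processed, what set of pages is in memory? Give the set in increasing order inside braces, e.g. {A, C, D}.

{P, Q, R}

W → miss, frames {W}
P → miss, frames {W,P}
Y → miss, frames {W,P,Y}
W → hit
E → miss, evict W, frames {P,Y,E}
V → miss, evict P, frames {Y,E,V}
P → miss, evict Y, frames {E,V,P}
V → hit
P → hit
W → miss, evict E, frames {V,P,W}
Q → miss, evict V, frames {P,W,Q}
R → miss, evict P, frames {W,Q,R}
W → hit
P → miss, evict W, frames {Q,R,P}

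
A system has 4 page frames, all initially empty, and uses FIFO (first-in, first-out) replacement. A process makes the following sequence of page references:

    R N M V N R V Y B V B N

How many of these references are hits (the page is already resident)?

5

R: miss, frames [R]
N: miss, frames [R, N]
M: miss, frames [R, N, M]
V: miss, frames [R, N, M, V]
N: hit
R: hit
V: hit
Y: miss, evict R, frames [N, M, V, Y]
B: miss, evict N, frames [M, V, Y, B]
V: hit
B: hit
N: miss, evict M, frames [V, Y, B, N]
Hits: 5.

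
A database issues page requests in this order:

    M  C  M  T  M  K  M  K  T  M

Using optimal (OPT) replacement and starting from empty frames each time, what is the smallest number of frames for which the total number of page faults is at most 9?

2

f=1: 10 faults
f=2: 5 faults
f=3: 4 faults
f=4: 4 faults
Smallest f with faults ≤ 9 is 2.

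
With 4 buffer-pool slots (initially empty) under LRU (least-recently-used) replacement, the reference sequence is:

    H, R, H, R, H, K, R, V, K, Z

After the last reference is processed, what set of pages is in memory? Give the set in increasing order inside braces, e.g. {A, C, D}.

H → miss, frames [H]
R → miss, frames [H, R]
H → hit
R → hit
H → hit
K → miss, frames [R, H, K]
R → hit
V → miss, frames [H, K, R, V]
K → hit
Z → miss, evict H, frames [R, V, K, Z]

{K, R, V, Z}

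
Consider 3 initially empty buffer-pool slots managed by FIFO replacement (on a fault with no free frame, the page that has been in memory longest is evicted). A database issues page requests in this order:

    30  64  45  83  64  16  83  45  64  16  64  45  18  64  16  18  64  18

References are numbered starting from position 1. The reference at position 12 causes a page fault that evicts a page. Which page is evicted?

83

pos 1: 30 -> fault, frames {30}
pos 2: 64 -> fault, frames {30,64}
pos 3: 45 -> fault, frames {30,64,45}
pos 4: 83 -> fault, evict 30, frames {64,45,83}
pos 5: 64 -> hit
pos 6: 16 -> fault, evict 64, frames {45,83,16}
pos 7: 83 -> hit
pos 8: 45 -> hit
pos 9: 64 -> fault, evict 45, frames {83,16,64}
pos 10: 16 -> hit
pos 11: 64 -> hit
pos 12: 45 -> fault, evict 83, frames {16,64,45}
At position 12, page 83 is evicted.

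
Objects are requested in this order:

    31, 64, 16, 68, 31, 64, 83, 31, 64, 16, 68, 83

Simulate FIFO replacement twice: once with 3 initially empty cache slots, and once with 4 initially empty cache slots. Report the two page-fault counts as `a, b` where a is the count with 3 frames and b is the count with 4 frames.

9, 10

3 frames: F F F F F F F . . F F . → 9 faults.
4 frames: F F F F . . F F F F F F → 10 faults.
10 > 9: adding a frame increased faults — Belady's anomaly.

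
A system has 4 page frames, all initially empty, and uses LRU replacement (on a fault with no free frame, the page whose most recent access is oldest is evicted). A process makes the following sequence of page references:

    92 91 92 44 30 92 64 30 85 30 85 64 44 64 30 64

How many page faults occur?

92 -> fault, frames [92]
91 -> fault, frames [92, 91]
92 -> hit
44 -> fault, frames [91, 92, 44]
30 -> fault, frames [91, 92, 44, 30]
92 -> hit
64 -> fault, evict 91, frames [44, 30, 92, 64]
30 -> hit
85 -> fault, evict 44, frames [92, 64, 30, 85]
30 -> hit
85 -> hit
64 -> hit
44 -> fault, evict 92, frames [30, 85, 64, 44]
64 -> hit
30 -> hit
64 -> hit
Page faults: 7.

7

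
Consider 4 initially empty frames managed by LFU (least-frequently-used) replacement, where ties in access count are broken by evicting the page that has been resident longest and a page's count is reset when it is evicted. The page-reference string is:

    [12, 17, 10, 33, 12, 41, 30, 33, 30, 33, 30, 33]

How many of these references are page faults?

6

12: fault, frames [12]
17: fault, frames [12, 17]
10: fault, frames [12, 17, 10]
33: fault, frames [12, 17, 10, 33]
12: hit
41: fault, evict 17, frames [12, 10, 33, 41]
30: fault, evict 10, frames [12, 33, 41, 30]
33: hit
30: hit
33: hit
30: hit
33: hit
Page faults: 6.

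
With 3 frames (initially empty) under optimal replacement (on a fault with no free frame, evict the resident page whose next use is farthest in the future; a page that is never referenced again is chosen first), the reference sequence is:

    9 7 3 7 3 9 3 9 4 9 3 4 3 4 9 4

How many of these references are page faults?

4

9 → miss, frames [9]
7 → miss, frames [9, 7]
3 → miss, frames [9, 7, 3]
7 → hit
3 → hit
9 → hit
3 → hit
9 → hit
4 → miss, evict 7, frames [9, 3, 4]
9 → hit
3 → hit
4 → hit
3 → hit
4 → hit
9 → hit
4 → hit
Page faults: 4.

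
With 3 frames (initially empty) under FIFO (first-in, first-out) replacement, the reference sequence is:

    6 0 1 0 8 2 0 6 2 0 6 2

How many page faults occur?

6: fault, frames [6]
0: fault, frames [6, 0]
1: fault, frames [6, 0, 1]
0: hit
8: fault, evict 6, frames [0, 1, 8]
2: fault, evict 0, frames [1, 8, 2]
0: fault, evict 1, frames [8, 2, 0]
6: fault, evict 8, frames [2, 0, 6]
2: hit
0: hit
6: hit
2: hit
Page faults: 7.

7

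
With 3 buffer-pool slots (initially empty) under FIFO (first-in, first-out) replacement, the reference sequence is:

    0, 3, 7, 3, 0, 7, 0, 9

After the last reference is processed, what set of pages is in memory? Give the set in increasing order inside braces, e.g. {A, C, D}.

0: fault, frames [0]
3: fault, frames [0, 3]
7: fault, frames [0, 3, 7]
3: hit
0: hit
7: hit
0: hit
9: fault, evict 0, frames [3, 7, 9]

{3, 7, 9}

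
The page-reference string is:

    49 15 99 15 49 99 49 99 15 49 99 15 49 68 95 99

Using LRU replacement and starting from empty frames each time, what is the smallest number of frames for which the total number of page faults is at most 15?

f=1: 16 faults
f=2: 13 faults
f=3: 6 faults
f=4: 6 faults
f=5: 5 faults
Smallest f with faults ≤ 15 is 2.

2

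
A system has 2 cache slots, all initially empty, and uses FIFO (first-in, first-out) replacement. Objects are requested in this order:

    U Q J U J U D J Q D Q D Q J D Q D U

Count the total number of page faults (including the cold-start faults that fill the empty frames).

U: fault, frames (U)
Q: fault, frames (U Q)
J: fault, evict U, frames (Q J)
U: fault, evict Q, frames (J U)
J: hit
U: hit
D: fault, evict J, frames (U D)
J: fault, evict U, frames (D J)
Q: fault, evict D, frames (J Q)
D: fault, evict J, frames (Q D)
Q: hit
D: hit
Q: hit
J: fault, evict Q, frames (D J)
D: hit
Q: fault, evict D, frames (J Q)
D: fault, evict J, frames (Q D)
U: fault, evict Q, frames (D U)
Page faults: 12.

12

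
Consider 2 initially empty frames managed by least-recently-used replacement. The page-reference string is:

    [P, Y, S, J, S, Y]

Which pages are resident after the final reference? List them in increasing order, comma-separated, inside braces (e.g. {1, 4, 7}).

P: fault, frames {P}
Y: fault, frames {P,Y}
S: fault, evict P, frames {Y,S}
J: fault, evict Y, frames {S,J}
S: hit
Y: fault, evict J, frames {S,Y}

{S, Y}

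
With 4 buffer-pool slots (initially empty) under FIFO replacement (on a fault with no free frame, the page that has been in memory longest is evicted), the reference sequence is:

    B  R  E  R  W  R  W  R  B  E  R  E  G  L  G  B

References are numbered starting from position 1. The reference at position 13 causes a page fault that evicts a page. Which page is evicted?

pos 1: B: miss, frames {B}
pos 2: R: miss, frames {B,R}
pos 3: E: miss, frames {B,R,E}
pos 4: R: hit
pos 5: W: miss, frames {B,R,E,W}
pos 6: R: hit
pos 7: W: hit
pos 8: R: hit
pos 9: B: hit
pos 10: E: hit
pos 11: R: hit
pos 12: E: hit
pos 13: G: miss, evict B, frames {R,E,W,G}
At position 13, page B is evicted.

B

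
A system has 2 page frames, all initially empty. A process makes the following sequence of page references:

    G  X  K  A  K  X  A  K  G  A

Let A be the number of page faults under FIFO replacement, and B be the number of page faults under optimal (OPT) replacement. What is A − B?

1

Under FIFO: F F F F . F . F F F → 8 faults.
Under OPT: F F F F . F . F F . → 7 faults.
A − B = 8 − 7 = 1.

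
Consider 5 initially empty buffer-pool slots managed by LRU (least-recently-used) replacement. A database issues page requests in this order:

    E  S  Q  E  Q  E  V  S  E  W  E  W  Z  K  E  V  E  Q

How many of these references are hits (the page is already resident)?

9

E: miss, frames {E}
S: miss, frames {E,S}
Q: miss, frames {E,S,Q}
E: hit
Q: hit
E: hit
V: miss, frames {S,Q,E,V}
S: hit
E: hit
W: miss, frames {Q,V,S,E,W}
E: hit
W: hit
Z: miss, evict Q, frames {V,S,E,W,Z}
K: miss, evict V, frames {S,E,W,Z,K}
E: hit
V: miss, evict S, frames {W,Z,K,E,V}
E: hit
Q: miss, evict W, frames {Z,K,V,E,Q}
Hits: 9.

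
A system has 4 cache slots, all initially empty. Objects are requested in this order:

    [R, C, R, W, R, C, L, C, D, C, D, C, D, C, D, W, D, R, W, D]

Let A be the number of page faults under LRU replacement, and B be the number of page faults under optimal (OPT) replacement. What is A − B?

Under LRU: F F . F . . F . F . . . . . . F . F . . → 7 faults.
Under OPT: F F . F . . F . F . . . . . . . . . . . → 5 faults.
A − B = 7 − 5 = 2.

2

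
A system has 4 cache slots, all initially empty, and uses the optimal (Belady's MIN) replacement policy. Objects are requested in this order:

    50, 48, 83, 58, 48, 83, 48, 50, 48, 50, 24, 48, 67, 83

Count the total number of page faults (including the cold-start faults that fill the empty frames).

6

50 -> miss, frames {50}
48 -> miss, frames {50,48}
83 -> miss, frames {50,48,83}
58 -> miss, frames {50,48,83,58}
48 -> hit
83 -> hit
48 -> hit
50 -> hit
48 -> hit
50 -> hit
24 -> miss, evict 58, frames {50,48,83,24}
48 -> hit
67 -> miss, evict 24, frames {50,48,83,67}
83 -> hit
Page faults: 6.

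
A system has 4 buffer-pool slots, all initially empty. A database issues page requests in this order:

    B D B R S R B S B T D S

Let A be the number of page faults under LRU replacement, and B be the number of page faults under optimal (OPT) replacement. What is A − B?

1

Under LRU: F F . F F . . . . F F . → 6 faults.
Under OPT: F F . F F . . . . F . . → 5 faults.
A − B = 6 − 5 = 1.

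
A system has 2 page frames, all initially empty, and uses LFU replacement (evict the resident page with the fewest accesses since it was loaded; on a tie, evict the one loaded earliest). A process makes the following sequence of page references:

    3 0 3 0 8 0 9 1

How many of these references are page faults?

5

3 → miss, frames (3)
0 → miss, frames (3 0)
3 → hit
0 → hit
8 → miss, evict 3, frames (0 8)
0 → hit
9 → miss, evict 8, frames (0 9)
1 → miss, evict 9, frames (0 1)
Page faults: 5.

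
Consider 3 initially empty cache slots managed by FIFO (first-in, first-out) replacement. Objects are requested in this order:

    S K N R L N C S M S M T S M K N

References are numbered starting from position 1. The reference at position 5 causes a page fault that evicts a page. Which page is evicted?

pos 1: S → fault, frames {S}
pos 2: K → fault, frames {S,K}
pos 3: N → fault, frames {S,K,N}
pos 4: R → fault, evict S, frames {K,N,R}
pos 5: L → fault, evict K, frames {N,R,L}
At position 5, page K is evicted.

K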